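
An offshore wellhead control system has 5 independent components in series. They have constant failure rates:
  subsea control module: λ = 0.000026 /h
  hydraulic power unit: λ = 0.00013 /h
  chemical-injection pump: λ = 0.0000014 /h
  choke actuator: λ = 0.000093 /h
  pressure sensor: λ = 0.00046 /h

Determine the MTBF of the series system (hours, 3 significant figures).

1410

Series of exponential components: λ_sys = Σ λ_i
λ_sys = 0.000026 + 0.00013 + 0.0000014 + 0.000093 + 0.00046 = 7.1040e-04 /h
MTBF = 1 / λ_sys = 1410 h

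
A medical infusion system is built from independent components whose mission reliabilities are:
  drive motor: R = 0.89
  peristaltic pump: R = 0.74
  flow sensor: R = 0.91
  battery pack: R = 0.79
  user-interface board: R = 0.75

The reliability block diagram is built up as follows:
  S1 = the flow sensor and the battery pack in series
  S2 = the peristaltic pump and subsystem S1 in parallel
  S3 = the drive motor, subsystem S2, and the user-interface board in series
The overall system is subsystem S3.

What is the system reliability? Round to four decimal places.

0.6187

Series (flow sensor and battery pack): 0.910000 × 0.790000 = 0.718900
Parallel (peristaltic pump and [0.718900]): 1 − (1 − 0.740000)(1 − 0.718900) = 0.926914
Series (drive motor, [0.926914], and user-interface board): 0.890000 × 0.926914 × 0.750000 = 0.6187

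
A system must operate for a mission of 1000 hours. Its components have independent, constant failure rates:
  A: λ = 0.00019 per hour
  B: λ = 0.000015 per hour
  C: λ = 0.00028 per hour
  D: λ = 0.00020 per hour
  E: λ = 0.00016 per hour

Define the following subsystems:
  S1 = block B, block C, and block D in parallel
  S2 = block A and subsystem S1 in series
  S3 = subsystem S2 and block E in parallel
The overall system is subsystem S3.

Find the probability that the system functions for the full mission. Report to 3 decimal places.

R(A) = exp(−0.00019 × 1000) = 0.82696
R(B) = exp(−0.000015 × 1000) = 0.98511
R(C) = exp(−0.00028 × 1000) = 0.75578
R(D) = exp(−0.00020 × 1000) = 0.81873
R(E) = exp(−0.00016 × 1000) = 0.85214
Parallel (B, C, and D): 1 − (1 − 0.98511)(1 − 0.75578)(1 − 0.81873) = 0.99934
Series (A and [0.99934]): 0.82696 × 0.99934 = 0.82641
Parallel ([0.82641] and E): 1 − (1 − 0.82641)(1 − 0.85214) = 0.974

0.974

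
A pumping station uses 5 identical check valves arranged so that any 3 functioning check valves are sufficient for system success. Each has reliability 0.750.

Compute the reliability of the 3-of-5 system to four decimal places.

0.8965

R = Σ_{i=3}^{5} C(5,i) p^i (1−p)^{5−i} with p = 0.750
C(5,3)·0.750^3·0.250^2 = 0.263672
C(5,4)·0.750^4·0.250^1 = 0.395508
C(5,5)·0.750^5·0.250^0 = 0.237305
Sum = 0.8965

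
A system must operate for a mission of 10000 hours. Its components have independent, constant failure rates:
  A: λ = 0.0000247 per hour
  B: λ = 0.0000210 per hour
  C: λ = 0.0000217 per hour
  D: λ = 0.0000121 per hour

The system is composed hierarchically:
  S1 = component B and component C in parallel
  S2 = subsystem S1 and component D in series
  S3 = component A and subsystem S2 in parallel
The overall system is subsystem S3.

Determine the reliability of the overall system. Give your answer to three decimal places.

R(A) = exp(−0.0000247 × 10000) = 0.78114
R(B) = exp(−0.0000210 × 10000) = 0.81058
R(C) = exp(−0.0000217 × 10000) = 0.80493
R(D) = exp(−0.0000121 × 10000) = 0.88603
Parallel (B and C): 1 − (1 − 0.81058)(1 − 0.80493) = 0.96305
Series ([0.96305] and D): 0.96305 × 0.88603 = 0.85329
Parallel (A and [0.85329]): 1 − (1 − 0.78114)(1 − 0.85329) = 0.968

0.968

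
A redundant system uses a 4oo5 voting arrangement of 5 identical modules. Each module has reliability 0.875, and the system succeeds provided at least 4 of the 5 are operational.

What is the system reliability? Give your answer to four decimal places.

0.8793

R = Σ_{i=4}^{5} C(5,i) p^i (1−p)^{5−i} with p = 0.875
C(5,4)·0.875^4·0.125^1 = 0.366364
C(5,5)·0.875^5·0.125^0 = 0.512909
Sum = 0.8793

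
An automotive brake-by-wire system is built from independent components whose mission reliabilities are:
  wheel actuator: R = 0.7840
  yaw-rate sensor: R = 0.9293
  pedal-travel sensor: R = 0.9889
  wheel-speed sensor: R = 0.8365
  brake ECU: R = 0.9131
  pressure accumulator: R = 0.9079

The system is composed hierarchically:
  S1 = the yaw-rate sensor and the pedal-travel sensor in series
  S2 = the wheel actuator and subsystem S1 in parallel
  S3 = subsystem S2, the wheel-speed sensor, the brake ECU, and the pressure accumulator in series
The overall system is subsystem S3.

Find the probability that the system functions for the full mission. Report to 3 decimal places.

Series (yaw-rate sensor and pedal-travel sensor): 0.92930 × 0.98890 = 0.91898
Parallel (wheel actuator and [0.91898]): 1 − (1 − 0.78400)(1 − 0.91898) = 0.98250
Series ([0.98250], wheel-speed sensor, brake ECU, and pressure accumulator): 0.98250 × 0.83650 × 0.91310 × 0.90790 = 0.681

0.681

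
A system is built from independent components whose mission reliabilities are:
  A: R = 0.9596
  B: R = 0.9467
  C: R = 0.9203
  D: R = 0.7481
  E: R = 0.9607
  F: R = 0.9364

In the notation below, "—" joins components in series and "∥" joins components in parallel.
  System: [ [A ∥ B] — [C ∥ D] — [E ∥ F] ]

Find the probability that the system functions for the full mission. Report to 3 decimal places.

Parallel (A and B): 1 − (1 − 0.95960)(1 − 0.94670) = 0.99785
Parallel (C and D): 1 − (1 − 0.92030)(1 − 0.74810) = 0.97992
Parallel (E and F): 1 − (1 − 0.96070)(1 − 0.93640) = 0.99750
Series ([0.99785], [0.97992], and [0.99750]): 0.99785 × 0.97992 × 0.99750 = 0.975

0.975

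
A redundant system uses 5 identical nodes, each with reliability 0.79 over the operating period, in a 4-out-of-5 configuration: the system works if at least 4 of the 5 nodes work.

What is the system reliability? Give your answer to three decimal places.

R = Σ_{i=4}^{5} C(5,i) p^i (1−p)^{5−i} with p = 0.79
C(5,4)·0.79^4·0.21^1 = 0.40898
C(5,5)·0.79^5·0.21^0 = 0.30771
Sum = 0.717

0.717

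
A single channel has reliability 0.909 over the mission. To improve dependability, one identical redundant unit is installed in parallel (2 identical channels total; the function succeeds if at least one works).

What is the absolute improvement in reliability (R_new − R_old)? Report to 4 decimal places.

R_before = 0.909
R_after = 1 − (1 − 0.909)^2 = 0.9917
ΔR = 0.9917 − 0.909 = 0.0827

0.0827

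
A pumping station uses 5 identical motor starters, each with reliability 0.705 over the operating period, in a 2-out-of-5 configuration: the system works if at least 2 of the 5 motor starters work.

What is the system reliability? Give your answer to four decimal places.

R = Σ_{i=2}^{5} C(5,i) p^i (1−p)^{5−i} with p = 0.705
C(5,2)·0.705^2·0.295^3 = 0.127598
C(5,3)·0.705^3·0.295^2 = 0.304938
C(5,4)·0.705^4·0.295^1 = 0.364375
C(5,5)·0.705^5·0.295^0 = 0.174159
Sum = 0.9711

0.9711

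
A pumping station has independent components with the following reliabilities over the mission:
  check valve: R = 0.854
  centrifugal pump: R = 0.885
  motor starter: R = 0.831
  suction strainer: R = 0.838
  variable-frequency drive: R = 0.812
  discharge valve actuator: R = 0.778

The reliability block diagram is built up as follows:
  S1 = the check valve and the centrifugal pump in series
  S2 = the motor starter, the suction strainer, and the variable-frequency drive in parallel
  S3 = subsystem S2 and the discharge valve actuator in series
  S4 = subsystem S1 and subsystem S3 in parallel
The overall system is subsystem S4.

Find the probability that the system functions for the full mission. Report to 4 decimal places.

Series (check valve and centrifugal pump): 0.854000 × 0.885000 = 0.755790
Parallel (motor starter, suction strainer, and variable-frequency drive): 1 − (1 − 0.831000)(1 − 0.838000)(1 − 0.812000) = 0.994853
Series ([0.994853] and discharge valve actuator): 0.994853 × 0.778000 = 0.773996
Parallel ([0.755790] and [0.773996]): 1 − (1 − 0.755790)(1 − 0.773996) = 0.9448

0.9448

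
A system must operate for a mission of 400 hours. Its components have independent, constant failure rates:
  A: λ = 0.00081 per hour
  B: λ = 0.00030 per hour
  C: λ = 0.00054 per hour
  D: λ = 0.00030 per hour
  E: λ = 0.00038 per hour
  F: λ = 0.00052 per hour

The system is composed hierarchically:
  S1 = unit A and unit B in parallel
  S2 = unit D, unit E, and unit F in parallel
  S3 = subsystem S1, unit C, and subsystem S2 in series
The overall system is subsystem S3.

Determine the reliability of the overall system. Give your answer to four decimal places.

R(A) = exp(−0.00081 × 400) = 0.723250
R(B) = exp(−0.00030 × 400) = 0.886920
R(C) = exp(−0.00054 × 400) = 0.805735
R(D) = exp(−0.00030 × 400) = 0.886920
R(E) = exp(−0.00038 × 400) = 0.858988
R(F) = exp(−0.00052 × 400) = 0.812207
Parallel (A and B): 1 − (1 − 0.723250)(1 − 0.886920) = 0.968705
Parallel (D, E, and F): 1 − (1 − 0.886920)(1 − 0.858988)(1 − 0.812207) = 0.997006
Series ([0.968705], C, and [0.997006]): 0.968705 × 0.805735 × 0.997006 = 0.7782

0.7782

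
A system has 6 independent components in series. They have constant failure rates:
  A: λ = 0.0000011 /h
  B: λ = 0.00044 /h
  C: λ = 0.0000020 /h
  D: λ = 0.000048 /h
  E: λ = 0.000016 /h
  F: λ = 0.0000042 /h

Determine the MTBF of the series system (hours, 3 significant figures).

Series of exponential components: λ_sys = Σ λ_i
λ_sys = 0.0000011 + 0.00044 + 0.0000020 + 0.000048 + 0.000016 + 0.0000042 = 5.1130e-04 /h
MTBF = 1 / λ_sys = 1960 h

1960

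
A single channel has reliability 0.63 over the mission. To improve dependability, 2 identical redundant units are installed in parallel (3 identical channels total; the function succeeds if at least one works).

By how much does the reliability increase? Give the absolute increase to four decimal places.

R_before = 0.63
R_after = 1 − (1 − 0.63)^3 = 0.9493
ΔR = 0.9493 − 0.63 = 0.3193

0.3193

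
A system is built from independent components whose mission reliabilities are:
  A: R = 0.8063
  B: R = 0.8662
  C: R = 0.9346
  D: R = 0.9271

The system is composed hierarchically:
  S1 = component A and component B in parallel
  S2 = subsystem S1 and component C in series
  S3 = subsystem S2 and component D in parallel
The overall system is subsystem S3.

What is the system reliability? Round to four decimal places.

Parallel (A and B): 1 − (1 − 0.806300)(1 − 0.866200) = 0.974083
Series ([0.974083] and C): 0.974083 × 0.934600 = 0.910378
Parallel ([0.910378] and D): 1 − (1 − 0.910378)(1 − 0.927100) = 0.9935

0.9935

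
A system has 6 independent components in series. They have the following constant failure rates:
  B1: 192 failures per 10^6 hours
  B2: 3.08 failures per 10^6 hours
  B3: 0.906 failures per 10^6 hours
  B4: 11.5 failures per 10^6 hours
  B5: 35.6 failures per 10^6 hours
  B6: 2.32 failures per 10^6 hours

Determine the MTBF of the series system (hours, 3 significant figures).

4070

Series of exponential components: λ_sys = Σ λ_i
λ_sys = 0.000192 + 0.00000308 + 0.000000906 + 0.0000115 + 0.0000356 + 0.00000232 = 2.4541e-04 /h
MTBF = 1 / λ_sys = 4070 h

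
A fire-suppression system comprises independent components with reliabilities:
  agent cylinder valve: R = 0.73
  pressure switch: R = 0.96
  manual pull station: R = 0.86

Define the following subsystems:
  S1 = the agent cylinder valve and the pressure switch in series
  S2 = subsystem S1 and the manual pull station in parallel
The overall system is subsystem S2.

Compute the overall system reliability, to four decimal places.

0.9581

Series (agent cylinder valve and pressure switch): 0.730000 × 0.960000 = 0.700800
Parallel ([0.700800] and manual pull station): 1 − (1 − 0.700800)(1 − 0.860000) = 0.9581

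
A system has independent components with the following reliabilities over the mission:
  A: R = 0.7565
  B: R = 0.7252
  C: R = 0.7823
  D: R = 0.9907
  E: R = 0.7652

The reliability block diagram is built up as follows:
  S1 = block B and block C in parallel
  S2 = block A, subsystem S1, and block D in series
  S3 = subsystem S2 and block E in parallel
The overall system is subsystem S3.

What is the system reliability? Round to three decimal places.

Parallel (B and C): 1 − (1 − 0.72520)(1 − 0.78230) = 0.94018
Series (A, [0.94018], and D): 0.75650 × 0.94018 × 0.99070 = 0.70463
Parallel ([0.70463] and E): 1 − (1 − 0.70463)(1 − 0.76520) = 0.931

0.931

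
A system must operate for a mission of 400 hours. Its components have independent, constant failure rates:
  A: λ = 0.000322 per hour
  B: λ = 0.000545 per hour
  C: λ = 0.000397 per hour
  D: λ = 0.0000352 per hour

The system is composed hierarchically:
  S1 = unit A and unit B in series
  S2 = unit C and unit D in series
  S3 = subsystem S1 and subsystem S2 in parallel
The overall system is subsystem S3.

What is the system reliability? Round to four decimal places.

R(A) = exp(−0.000322 × 400) = 0.879150
R(B) = exp(−0.000545 × 400) = 0.804125
R(C) = exp(−0.000397 × 400) = 0.853167
R(D) = exp(−0.0000352 × 400) = 0.986019
Series (A and B): 0.879150 × 0.804125 = 0.706946
Series (C and D): 0.853167 × 0.986019 = 0.841239
Parallel ([0.706946] and [0.841239]): 1 − (1 − 0.706946)(1 − 0.841239) = 0.9535

0.9535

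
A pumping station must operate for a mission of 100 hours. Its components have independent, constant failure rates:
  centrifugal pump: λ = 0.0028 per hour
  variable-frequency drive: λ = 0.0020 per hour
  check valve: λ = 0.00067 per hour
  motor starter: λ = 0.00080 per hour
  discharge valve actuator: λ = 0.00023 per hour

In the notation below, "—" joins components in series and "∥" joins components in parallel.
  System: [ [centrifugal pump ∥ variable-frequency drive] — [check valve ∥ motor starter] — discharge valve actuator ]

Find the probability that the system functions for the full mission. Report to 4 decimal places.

R(centrifugal pump) = exp(−0.0028 × 100) = 0.755784
R(variable-frequency drive) = exp(−0.0020 × 100) = 0.818731
R(check valve) = exp(−0.00067 × 100) = 0.935195
R(motor starter) = exp(−0.00080 × 100) = 0.923116
R(discharge valve actuator) = exp(−0.00023 × 100) = 0.977262
Parallel (centrifugal pump and variable-frequency drive): 1 − (1 − 0.755784)(1 − 0.818731) = 0.955731
Parallel (check valve and motor starter): 1 − (1 − 0.935195)(1 − 0.923116) = 0.995018
Series ([0.955731], [0.995018], and discharge valve actuator): 0.955731 × 0.995018 × 0.977262 = 0.9293

0.9293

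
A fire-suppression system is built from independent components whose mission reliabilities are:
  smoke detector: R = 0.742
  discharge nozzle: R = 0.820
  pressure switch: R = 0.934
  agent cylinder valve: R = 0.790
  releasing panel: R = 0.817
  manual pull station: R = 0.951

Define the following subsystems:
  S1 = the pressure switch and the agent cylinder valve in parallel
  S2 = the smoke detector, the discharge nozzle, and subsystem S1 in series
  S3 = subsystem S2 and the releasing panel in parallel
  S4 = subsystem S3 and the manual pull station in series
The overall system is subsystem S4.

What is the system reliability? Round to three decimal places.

Parallel (pressure switch and agent cylinder valve): 1 − (1 − 0.93400)(1 − 0.79000) = 0.98614
Series (smoke detector, discharge nozzle, and [0.98614]): 0.74200 × 0.82000 × 0.98614 = 0.60001
Parallel ([0.60001] and releasing panel): 1 − (1 − 0.60001)(1 − 0.81700) = 0.92680
Series ([0.92680] and manual pull station): 0.92680 × 0.95100 = 0.881

0.881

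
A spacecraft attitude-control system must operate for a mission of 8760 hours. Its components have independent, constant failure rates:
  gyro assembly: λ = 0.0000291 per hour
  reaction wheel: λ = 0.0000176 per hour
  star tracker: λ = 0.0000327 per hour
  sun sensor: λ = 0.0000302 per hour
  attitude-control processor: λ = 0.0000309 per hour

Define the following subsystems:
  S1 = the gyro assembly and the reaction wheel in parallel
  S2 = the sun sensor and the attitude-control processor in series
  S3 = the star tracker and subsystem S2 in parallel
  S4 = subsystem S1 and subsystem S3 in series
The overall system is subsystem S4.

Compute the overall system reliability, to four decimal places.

R(gyro assembly) = exp(−0.0000291 × 8760) = 0.774982
R(reaction wheel) = exp(−0.0000176 × 8760) = 0.857121
R(star tracker) = exp(−0.0000327 × 8760) = 0.750923
R(sun sensor) = exp(−0.0000302 × 8760) = 0.767550
R(attitude-control processor) = exp(−0.0000309 × 8760) = 0.762858
Parallel (gyro assembly and reaction wheel): 1 − (1 − 0.774982)(1 − 0.857121) = 0.967850
Series (sun sensor and attitude-control processor): 0.767550 × 0.762858 = 0.585532
Parallel (star tracker and [0.585532]): 1 − (1 − 0.750923)(1 − 0.585532) = 0.896766
Series ([0.967850] and [0.896766]): 0.967850 × 0.896766 = 0.8679

0.8679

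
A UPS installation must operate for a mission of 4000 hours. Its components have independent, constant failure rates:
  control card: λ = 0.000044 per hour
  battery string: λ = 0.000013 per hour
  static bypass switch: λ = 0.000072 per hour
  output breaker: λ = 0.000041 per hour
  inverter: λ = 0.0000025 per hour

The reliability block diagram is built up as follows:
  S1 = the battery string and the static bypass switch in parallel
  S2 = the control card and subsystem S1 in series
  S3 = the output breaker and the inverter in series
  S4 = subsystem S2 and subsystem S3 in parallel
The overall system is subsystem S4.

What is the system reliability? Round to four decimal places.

0.9725

R(control card) = exp(−0.000044 × 4000) = 0.838618
R(battery string) = exp(−0.000013 × 4000) = 0.949329
R(static bypass switch) = exp(−0.000072 × 4000) = 0.749762
R(output breaker) = exp(−0.000041 × 4000) = 0.848742
R(inverter) = exp(−0.0000025 × 4000) = 0.990050
Parallel (battery string and static bypass switch): 1 − (1 − 0.949329)(1 − 0.749762) = 0.987320
Series (control card and [0.987320]): 0.838618 × 0.987320 = 0.827984
Series (output breaker and inverter): 0.848742 × 0.990050 = 0.840297
Parallel ([0.827984] and [0.840297]): 1 − (1 − 0.827984)(1 − 0.840297) = 0.9725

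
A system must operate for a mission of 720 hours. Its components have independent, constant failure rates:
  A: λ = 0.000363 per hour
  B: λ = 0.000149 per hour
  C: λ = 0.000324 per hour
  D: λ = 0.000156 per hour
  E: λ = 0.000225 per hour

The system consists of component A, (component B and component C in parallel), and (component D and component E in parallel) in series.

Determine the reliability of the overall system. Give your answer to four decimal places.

0.7417

R(A) = exp(−0.000363 × 720) = 0.770004
R(B) = exp(−0.000149 × 720) = 0.898274
R(C) = exp(−0.000324 × 720) = 0.791932
R(D) = exp(−0.000156 × 720) = 0.893758
R(E) = exp(−0.000225 × 720) = 0.850441
Parallel (B and C): 1 − (1 − 0.898274)(1 − 0.791932) = 0.978834
Parallel (D and E): 1 − (1 − 0.893758)(1 − 0.850441) = 0.984111
Series (A, [0.978834], and [0.984111]): 0.770004 × 0.978834 × 0.984111 = 0.7417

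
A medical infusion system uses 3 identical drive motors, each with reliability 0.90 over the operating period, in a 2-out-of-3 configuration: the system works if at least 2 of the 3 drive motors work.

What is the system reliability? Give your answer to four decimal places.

R = Σ_{i=2}^{3} C(3,i) p^i (1−p)^{3−i} with p = 0.90
C(3,2)·0.90^2·0.10^1 = 0.243000
C(3,3)·0.90^3·0.10^0 = 0.729000
Sum = 0.9720

0.9720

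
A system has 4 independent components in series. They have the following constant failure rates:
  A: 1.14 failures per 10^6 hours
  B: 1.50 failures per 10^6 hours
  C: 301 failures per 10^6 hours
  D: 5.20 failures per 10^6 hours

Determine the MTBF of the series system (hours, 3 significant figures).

Series of exponential components: λ_sys = Σ λ_i
λ_sys = 0.00000114 + 0.00000150 + 0.000301 + 0.00000520 = 3.0884e-04 /h
MTBF = 1 / λ_sys = 3240 h

3240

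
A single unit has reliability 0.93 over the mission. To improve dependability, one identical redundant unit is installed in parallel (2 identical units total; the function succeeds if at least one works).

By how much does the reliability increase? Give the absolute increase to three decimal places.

0.065

R_before = 0.93
R_after = 1 − (1 − 0.93)^2 = 0.995
ΔR = 0.995 − 0.93 = 0.065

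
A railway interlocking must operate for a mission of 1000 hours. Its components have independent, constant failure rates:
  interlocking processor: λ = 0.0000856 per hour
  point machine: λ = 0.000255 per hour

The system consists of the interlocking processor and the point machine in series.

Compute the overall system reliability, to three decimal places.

R(interlocking processor) = exp(−0.0000856 × 1000) = 0.91796
R(point machine) = exp(−0.000255 × 1000) = 0.77492
Series (interlocking processor and point machine): 0.91796 × 0.77492 = 0.711

0.711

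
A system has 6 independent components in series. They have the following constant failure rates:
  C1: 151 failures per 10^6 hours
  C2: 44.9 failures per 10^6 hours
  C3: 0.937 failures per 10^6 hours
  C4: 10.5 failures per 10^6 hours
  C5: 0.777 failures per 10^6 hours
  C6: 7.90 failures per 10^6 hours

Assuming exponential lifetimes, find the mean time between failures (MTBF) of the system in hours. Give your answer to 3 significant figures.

Series of exponential components: λ_sys = Σ λ_i
λ_sys = 0.000151 + 0.0000449 + 0.000000937 + 0.0000105 + 0.000000777 + 0.00000790 = 2.1601e-04 /h
MTBF = 1 / λ_sys = 4630 h

4630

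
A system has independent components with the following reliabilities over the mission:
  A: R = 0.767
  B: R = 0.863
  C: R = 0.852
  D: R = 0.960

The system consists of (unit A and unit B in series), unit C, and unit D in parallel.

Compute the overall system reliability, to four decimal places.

0.9980

Series (A and B): 0.767000 × 0.863000 = 0.661921
Parallel ([0.661921], C, and D): 1 − (1 − 0.661921)(1 − 0.852000)(1 − 0.960000) = 0.9980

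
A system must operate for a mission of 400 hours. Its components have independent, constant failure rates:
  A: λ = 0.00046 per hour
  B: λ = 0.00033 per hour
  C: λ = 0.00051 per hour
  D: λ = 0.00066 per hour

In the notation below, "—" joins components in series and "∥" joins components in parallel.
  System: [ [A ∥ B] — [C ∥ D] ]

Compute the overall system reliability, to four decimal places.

0.9373

R(A) = exp(−0.00046 × 400) = 0.831936
R(B) = exp(−0.00033 × 400) = 0.876341
R(C) = exp(−0.00051 × 400) = 0.815462
R(D) = exp(−0.00066 × 400) = 0.767974
Parallel (A and B): 1 − (1 − 0.831936)(1 − 0.876341) = 0.979217
Parallel (C and D): 1 − (1 − 0.815462)(1 − 0.767974) = 0.957182
Series ([0.979217] and [0.957182]): 0.979217 × 0.957182 = 0.9373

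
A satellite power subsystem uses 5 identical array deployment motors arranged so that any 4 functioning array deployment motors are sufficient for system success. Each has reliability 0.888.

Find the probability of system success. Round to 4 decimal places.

R = Σ_{i=4}^{5} C(5,i) p^i (1−p)^{5−i} with p = 0.888
C(5,4)·0.888^4·0.112^1 = 0.348209
C(5,5)·0.888^5·0.112^0 = 0.552160
Sum = 0.9004

0.9004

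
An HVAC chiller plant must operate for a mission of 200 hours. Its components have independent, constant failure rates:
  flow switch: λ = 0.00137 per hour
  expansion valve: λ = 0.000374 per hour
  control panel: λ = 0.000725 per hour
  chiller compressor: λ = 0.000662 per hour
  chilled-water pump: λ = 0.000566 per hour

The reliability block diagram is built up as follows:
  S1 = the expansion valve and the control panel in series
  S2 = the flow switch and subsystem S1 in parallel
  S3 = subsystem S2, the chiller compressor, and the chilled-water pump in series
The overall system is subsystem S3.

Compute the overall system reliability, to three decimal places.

0.745

R(flow switch) = exp(−0.00137 × 200) = 0.76033
R(expansion valve) = exp(−0.000374 × 200) = 0.92793
R(control panel) = exp(−0.000725 × 200) = 0.86502
R(chiller compressor) = exp(−0.000662 × 200) = 0.87599
R(chilled-water pump) = exp(−0.000566 × 200) = 0.89297
Series (expansion valve and control panel): 0.92793 × 0.86502 = 0.80268
Parallel (flow switch and [0.80268]): 1 − (1 − 0.76033)(1 − 0.80268) = 0.95271
Series ([0.95271], chiller compressor, and chilled-water pump): 0.95271 × 0.87599 × 0.89297 = 0.745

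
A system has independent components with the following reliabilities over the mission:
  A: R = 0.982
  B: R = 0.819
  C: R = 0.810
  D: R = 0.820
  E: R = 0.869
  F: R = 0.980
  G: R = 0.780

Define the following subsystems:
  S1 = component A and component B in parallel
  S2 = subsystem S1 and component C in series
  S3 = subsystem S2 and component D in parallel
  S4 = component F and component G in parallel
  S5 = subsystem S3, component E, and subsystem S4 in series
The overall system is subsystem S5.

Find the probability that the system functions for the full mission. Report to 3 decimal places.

0.835

Parallel (A and B): 1 − (1 − 0.98200)(1 − 0.81900) = 0.99674
Series ([0.99674] and C): 0.99674 × 0.81000 = 0.80736
Parallel ([0.80736] and D): 1 − (1 − 0.80736)(1 − 0.82000) = 0.96532
Parallel (F and G): 1 − (1 − 0.98000)(1 − 0.78000) = 0.99560
Series ([0.96532], E, and [0.99560]): 0.96532 × 0.86900 × 0.99560 = 0.835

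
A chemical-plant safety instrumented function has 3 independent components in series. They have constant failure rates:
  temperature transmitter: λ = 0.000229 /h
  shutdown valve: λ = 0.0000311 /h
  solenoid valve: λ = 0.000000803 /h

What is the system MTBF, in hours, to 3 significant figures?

Series of exponential components: λ_sys = Σ λ_i
λ_sys = 0.000229 + 0.0000311 + 0.000000803 = 2.6090e-04 /h
MTBF = 1 / λ_sys = 3830 h

3830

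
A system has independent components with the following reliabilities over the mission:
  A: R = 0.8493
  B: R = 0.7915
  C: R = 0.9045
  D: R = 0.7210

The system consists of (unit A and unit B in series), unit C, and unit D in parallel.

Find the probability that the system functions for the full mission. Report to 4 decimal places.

0.9913

Series (A and B): 0.849300 × 0.791500 = 0.672221
Parallel ([0.672221], C, and D): 1 − (1 − 0.672221)(1 − 0.904500)(1 − 0.721000) = 0.9913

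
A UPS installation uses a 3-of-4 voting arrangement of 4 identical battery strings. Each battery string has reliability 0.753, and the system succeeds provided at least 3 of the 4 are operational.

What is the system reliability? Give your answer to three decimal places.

R = Σ_{i=3}^{4} C(4,i) p^i (1−p)^{4−i} with p = 0.753
C(4,3)·0.753^3·0.247^1 = 0.42183
C(4,4)·0.753^4·0.247^0 = 0.32150
Sum = 0.743

0.743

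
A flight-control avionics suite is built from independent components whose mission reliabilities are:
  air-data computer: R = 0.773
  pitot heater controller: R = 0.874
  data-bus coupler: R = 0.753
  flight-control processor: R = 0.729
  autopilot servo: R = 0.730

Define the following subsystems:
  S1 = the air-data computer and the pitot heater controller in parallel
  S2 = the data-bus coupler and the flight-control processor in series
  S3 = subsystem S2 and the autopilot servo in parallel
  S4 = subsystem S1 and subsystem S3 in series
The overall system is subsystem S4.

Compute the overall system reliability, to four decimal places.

Parallel (air-data computer and pitot heater controller): 1 − (1 − 0.773000)(1 − 0.874000) = 0.971398
Series (data-bus coupler and flight-control processor): 0.753000 × 0.729000 = 0.548937
Parallel ([0.548937] and autopilot servo): 1 − (1 − 0.548937)(1 − 0.730000) = 0.878213
Series ([0.971398] and [0.878213]): 0.971398 × 0.878213 = 0.8531

0.8531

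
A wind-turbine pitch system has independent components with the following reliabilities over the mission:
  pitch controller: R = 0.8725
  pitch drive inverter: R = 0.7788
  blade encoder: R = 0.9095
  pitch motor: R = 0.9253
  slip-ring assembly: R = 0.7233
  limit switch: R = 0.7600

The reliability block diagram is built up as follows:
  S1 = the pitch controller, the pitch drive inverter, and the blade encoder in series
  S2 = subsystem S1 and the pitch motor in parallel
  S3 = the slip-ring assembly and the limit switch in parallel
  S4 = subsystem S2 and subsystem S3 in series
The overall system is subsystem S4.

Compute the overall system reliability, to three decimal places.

0.907

Series (pitch controller, pitch drive inverter, and blade encoder): 0.87250 × 0.77880 × 0.90950 = 0.61801
Parallel ([0.61801] and pitch motor): 1 − (1 − 0.61801)(1 − 0.92530) = 0.97147
Parallel (slip-ring assembly and limit switch): 1 − (1 − 0.72330)(1 − 0.76000) = 0.93359
Series ([0.97147] and [0.93359]): 0.97147 × 0.93359 = 0.907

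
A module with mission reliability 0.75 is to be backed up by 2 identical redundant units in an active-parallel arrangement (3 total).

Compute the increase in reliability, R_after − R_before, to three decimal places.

0.234

R_before = 0.75
R_after = 1 − (1 − 0.75)^3 = 0.984
ΔR = 0.984 − 0.75 = 0.234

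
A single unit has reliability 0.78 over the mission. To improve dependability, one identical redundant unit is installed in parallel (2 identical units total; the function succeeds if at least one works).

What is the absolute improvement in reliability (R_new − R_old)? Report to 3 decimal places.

R_before = 0.78
R_after = 1 − (1 − 0.78)^2 = 0.952
ΔR = 0.952 − 0.78 = 0.172

0.172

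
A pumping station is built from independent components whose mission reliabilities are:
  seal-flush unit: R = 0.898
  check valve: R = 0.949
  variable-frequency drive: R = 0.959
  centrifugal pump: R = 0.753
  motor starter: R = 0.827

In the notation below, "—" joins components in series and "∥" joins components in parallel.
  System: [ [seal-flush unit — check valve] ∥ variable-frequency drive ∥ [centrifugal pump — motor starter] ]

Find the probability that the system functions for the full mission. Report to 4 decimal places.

Series (seal-flush unit and check valve): 0.898000 × 0.949000 = 0.852202
Series (centrifugal pump and motor starter): 0.753000 × 0.827000 = 0.622731
Parallel ([0.852202], variable-frequency drive, and [0.622731]): 1 − (1 − 0.852202)(1 − 0.959000)(1 − 0.622731) = 0.9977

0.9977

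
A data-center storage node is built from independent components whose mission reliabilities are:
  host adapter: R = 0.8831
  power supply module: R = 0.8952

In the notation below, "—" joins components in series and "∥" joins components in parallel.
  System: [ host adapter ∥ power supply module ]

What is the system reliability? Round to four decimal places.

0.9877

Parallel (host adapter and power supply module): 1 − (1 − 0.883100)(1 − 0.895200) = 0.9877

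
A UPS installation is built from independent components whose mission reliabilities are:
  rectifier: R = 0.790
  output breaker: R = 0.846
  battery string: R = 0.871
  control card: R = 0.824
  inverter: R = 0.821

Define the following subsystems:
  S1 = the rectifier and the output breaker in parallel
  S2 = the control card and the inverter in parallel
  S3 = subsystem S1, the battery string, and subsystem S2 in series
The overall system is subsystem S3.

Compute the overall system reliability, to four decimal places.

Parallel (rectifier and output breaker): 1 − (1 − 0.790000)(1 − 0.846000) = 0.967660
Parallel (control card and inverter): 1 − (1 − 0.824000)(1 − 0.821000) = 0.968496
Series ([0.967660], battery string, and [0.968496]): 0.967660 × 0.871000 × 0.968496 = 0.8163

0.8163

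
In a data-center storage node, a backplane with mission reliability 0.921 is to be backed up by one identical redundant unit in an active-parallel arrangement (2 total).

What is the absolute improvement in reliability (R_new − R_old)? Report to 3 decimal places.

0.073

R_before = 0.921
R_after = 1 − (1 − 0.921)^2 = 0.994
ΔR = 0.994 − 0.921 = 0.073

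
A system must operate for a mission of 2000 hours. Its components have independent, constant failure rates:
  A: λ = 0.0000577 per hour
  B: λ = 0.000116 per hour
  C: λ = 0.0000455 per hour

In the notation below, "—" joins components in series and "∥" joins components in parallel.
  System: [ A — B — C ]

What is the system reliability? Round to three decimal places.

R(A) = exp(−0.0000577 × 2000) = 0.89101
R(B) = exp(−0.000116 × 2000) = 0.79295
R(C) = exp(−0.0000455 × 2000) = 0.91302
Series (A, B, and C): 0.89101 × 0.79295 × 0.91302 = 0.645

0.645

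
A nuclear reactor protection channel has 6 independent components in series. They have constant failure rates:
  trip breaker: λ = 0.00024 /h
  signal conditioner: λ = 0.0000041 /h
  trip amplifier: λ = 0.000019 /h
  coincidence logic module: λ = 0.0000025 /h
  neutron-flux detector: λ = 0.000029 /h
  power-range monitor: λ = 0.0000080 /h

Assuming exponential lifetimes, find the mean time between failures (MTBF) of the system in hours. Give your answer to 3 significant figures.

3300

Series of exponential components: λ_sys = Σ λ_i
λ_sys = 0.00024 + 0.0000041 + 0.000019 + 0.0000025 + 0.000029 + 0.0000080 = 3.0260e-04 /h
MTBF = 1 / λ_sys = 3300 h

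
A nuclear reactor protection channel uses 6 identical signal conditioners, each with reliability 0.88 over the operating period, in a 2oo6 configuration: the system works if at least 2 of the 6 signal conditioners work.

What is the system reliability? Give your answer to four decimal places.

0.9999

R = Σ_{i=2}^{6} C(6,i) p^i (1−p)^{6−i} with p = 0.88
C(6,2)·0.88^2·0.12^4 = 0.002409
C(6,3)·0.88^3·0.12^3 = 0.023552
C(6,4)·0.88^4·0.12^2 = 0.129534
C(6,5)·0.88^5·0.12^1 = 0.379967
C(6,6)·0.88^6·0.12^0 = 0.464404
Sum = 0.9999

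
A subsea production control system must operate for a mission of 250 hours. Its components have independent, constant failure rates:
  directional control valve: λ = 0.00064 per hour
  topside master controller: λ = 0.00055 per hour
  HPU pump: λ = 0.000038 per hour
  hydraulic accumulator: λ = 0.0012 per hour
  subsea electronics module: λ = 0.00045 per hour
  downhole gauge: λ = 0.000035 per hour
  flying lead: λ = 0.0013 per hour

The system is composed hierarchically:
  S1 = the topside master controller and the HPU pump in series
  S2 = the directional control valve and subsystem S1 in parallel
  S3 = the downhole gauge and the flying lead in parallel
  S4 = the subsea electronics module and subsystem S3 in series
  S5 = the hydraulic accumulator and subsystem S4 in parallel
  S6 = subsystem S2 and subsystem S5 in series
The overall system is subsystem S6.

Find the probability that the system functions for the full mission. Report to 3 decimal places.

R(directional control valve) = exp(−0.00064 × 250) = 0.85214
R(topside master controller) = exp(−0.00055 × 250) = 0.87153
R(HPU pump) = exp(−0.000038 × 250) = 0.99054
R(hydraulic accumulator) = exp(−0.0012 × 250) = 0.74082
R(subsea electronics module) = exp(−0.00045 × 250) = 0.89360
R(downhole gauge) = exp(−0.000035 × 250) = 0.99129
R(flying lead) = exp(−0.0013 × 250) = 0.72253
Series (topside master controller and HPU pump): 0.87153 × 0.99054 = 0.86329
Parallel (directional control valve and [0.86329]): 1 − (1 − 0.85214)(1 − 0.86329) = 0.97979
Parallel (downhole gauge and flying lead): 1 − (1 − 0.99129)(1 − 0.72253) = 0.99758
Series (subsea electronics module and [0.99758]): 0.89360 × 0.99758 = 0.89144
Parallel (hydraulic accumulator and [0.89144]): 1 − (1 − 0.74082)(1 − 0.89144) = 0.97186
Series ([0.97979] and [0.97186]): 0.97979 × 0.97186 = 0.952

0.952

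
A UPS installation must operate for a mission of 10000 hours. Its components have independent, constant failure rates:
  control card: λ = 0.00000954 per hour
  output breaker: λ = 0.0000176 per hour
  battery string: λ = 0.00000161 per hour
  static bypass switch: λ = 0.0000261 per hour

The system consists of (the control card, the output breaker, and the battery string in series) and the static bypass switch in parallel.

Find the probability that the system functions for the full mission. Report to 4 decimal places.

0.9426

R(control card) = exp(−0.00000954 × 10000) = 0.909009
R(output breaker) = exp(−0.0000176 × 10000) = 0.838618
R(battery string) = exp(−0.00000161 × 10000) = 0.984029
R(static bypass switch) = exp(−0.0000261 × 10000) = 0.770281
Series (control card, output breaker, and battery string): 0.909009 × 0.838618 × 0.984029 = 0.750136
Parallel ([0.750136] and static bypass switch): 1 − (1 − 0.750136)(1 − 0.770281) = 0.9426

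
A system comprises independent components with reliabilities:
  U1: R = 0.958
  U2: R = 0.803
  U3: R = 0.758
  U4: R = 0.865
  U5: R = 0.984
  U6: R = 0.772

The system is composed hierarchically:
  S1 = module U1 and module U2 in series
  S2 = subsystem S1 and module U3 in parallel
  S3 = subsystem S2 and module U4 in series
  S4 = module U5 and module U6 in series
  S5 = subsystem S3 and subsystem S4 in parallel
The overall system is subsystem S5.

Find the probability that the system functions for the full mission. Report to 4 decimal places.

0.9559

Series (U1 and U2): 0.958000 × 0.803000 = 0.769274
Parallel ([0.769274] and U3): 1 − (1 − 0.769274)(1 − 0.758000) = 0.944164
Series ([0.944164] and U4): 0.944164 × 0.865000 = 0.816702
Series (U5 and U6): 0.984000 × 0.772000 = 0.759648
Parallel ([0.816702] and [0.759648]): 1 − (1 − 0.816702)(1 − 0.759648) = 0.9559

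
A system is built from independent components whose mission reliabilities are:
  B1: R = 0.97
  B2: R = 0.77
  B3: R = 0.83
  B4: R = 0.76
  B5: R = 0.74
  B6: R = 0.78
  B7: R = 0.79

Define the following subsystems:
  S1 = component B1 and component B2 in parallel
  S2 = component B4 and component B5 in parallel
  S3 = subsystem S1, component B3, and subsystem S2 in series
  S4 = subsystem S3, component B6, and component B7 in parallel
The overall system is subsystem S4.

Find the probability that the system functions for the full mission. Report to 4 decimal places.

0.9895

Parallel (B1 and B2): 1 − (1 − 0.970000)(1 − 0.770000) = 0.993100
Parallel (B4 and B5): 1 − (1 − 0.760000)(1 − 0.740000) = 0.937600
Series ([0.993100], B3, and [0.937600]): 0.993100 × 0.830000 × 0.937600 = 0.772838
Parallel ([0.772838], B6, and B7): 1 − (1 − 0.772838)(1 − 0.780000)(1 − 0.790000) = 0.9895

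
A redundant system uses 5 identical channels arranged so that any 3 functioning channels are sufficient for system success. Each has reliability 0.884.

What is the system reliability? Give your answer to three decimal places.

0.987

R = Σ_{i=3}^{5} C(5,i) p^i (1−p)^{5−i} with p = 0.884
C(5,3)·0.884^3·0.116^2 = 0.09296
C(5,4)·0.884^4·0.116^1 = 0.35419
C(5,5)·0.884^5·0.116^0 = 0.53984
Sum = 0.987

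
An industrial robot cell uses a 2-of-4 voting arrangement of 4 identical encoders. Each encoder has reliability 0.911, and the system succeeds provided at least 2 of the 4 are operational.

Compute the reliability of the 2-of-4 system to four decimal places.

0.9974

R = Σ_{i=2}^{4} C(4,i) p^i (1−p)^{4−i} with p = 0.911
C(4,2)·0.911^2·0.089^2 = 0.039443
C(4,3)·0.911^3·0.089^1 = 0.269157
C(4,4)·0.911^4·0.089^0 = 0.688769
Sum = 0.9974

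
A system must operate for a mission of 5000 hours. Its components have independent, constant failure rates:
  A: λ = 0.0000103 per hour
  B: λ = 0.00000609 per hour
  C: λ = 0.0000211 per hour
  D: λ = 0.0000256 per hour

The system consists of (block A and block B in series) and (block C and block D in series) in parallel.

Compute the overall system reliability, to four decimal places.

0.9836

R(A) = exp(−0.0000103 × 5000) = 0.949804
R(B) = exp(−0.00000609 × 5000) = 0.970009
R(C) = exp(−0.0000211 × 5000) = 0.899874
R(D) = exp(−0.0000256 × 5000) = 0.879853
Series (A and B): 0.949804 × 0.970009 = 0.921318
Series (C and D): 0.899874 × 0.879853 = 0.791757
Parallel ([0.921318] and [0.791757]): 1 − (1 − 0.921318)(1 − 0.791757) = 0.9836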